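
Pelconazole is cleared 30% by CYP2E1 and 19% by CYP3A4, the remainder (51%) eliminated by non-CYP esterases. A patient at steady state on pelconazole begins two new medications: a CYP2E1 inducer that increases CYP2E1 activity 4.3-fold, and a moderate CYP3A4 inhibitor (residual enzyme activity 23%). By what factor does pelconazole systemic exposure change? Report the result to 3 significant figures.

0.542

The CYP2E1 pathway (30% of clearance) is boosted to 4.3× activity: 0.3 × 4.3 = 1.29.
The CYP3A4 pathway (19% of clearance) drops to 0.23× activity: 0.19 × 0.23 = 0.0437.
The remaining 51% of clearance is unaffected.
Relative clearance = 1.29 + 0.0437 + 0.51 = 1.8437.
Systemic exposure ∝ 1/CL: fold-change = 1 / 1.8437 = 0.542.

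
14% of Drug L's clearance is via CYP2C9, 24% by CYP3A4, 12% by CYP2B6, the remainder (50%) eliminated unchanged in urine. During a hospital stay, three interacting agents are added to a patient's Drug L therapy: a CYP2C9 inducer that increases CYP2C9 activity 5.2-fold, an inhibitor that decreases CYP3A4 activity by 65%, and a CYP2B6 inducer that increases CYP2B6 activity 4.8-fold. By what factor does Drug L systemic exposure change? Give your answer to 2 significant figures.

The CYP2C9 pathway (14% of clearance) rises to 5.2× activity: 0.14 × 5.2 = 0.728.
The CYP3A4 pathway (24% of clearance) is reduced to 0.35× activity: 0.24 × 0.35 = 0.084.
The CYP2B6 pathway (12% of clearance) rises to 4.8× activity: 0.12 × 4.8 = 0.576.
Non-CYP routes (50%) are unchanged.
Relative clearance = 0.728 + 0.084 + 0.576 + 0.5 = 1.888.
Because systemic exposure varies inversely with clearance, the combined effect is 1 / 1.888 = 0.53.

0.53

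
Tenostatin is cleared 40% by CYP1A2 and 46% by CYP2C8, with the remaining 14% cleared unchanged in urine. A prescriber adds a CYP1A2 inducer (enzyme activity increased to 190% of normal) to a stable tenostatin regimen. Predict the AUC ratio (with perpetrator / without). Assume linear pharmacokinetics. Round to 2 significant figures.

The CYP1A2 pathway (40% of clearance) increases to 1.9× activity: 0.4 × 1.9 = 0.76.
CYP2C8 (46%) and the residual 14% are unaffected.
CL_new/CL_old = 0.76 + 0.46 + 0.14 = 1.36.
AUC ratio = CL_old/CL_new = 1 / 1.36 = 0.74.

0.74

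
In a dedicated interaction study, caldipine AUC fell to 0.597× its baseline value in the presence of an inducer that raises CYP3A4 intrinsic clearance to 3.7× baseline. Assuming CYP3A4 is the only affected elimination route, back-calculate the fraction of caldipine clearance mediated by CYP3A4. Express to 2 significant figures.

Let fm be the CYP3A4 fraction. New clearance relative to baseline = fm × 3.7 + (1 − fm).
AUC ratio = 1 / (new CL fraction), so new CL fraction = 1 / 0.597 = 1.675.
fm × 3.7 + 1 − fm = 1.675  ⇒  fm × (3.7 − 1) = 0.675  ⇒  fm = 0.25.

0.25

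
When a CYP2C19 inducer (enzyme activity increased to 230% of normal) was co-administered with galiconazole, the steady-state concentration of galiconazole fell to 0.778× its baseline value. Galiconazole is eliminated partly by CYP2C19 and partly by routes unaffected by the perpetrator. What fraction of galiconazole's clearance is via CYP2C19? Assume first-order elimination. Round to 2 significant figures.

Call the CYP2C19 fraction fm. After the interaction, CL_new/CL_old = fm × 2.3 + (1 − fm).
Steady-state concentration ratio = 1 / (new CL fraction), so new CL fraction = 1 / 0.778 = 1.285.
fm × 2.3 + 1 − fm = 1.285  ⇒  fm × (2.3 − 1) = 0.2853  ⇒  fm = 0.22.

0.22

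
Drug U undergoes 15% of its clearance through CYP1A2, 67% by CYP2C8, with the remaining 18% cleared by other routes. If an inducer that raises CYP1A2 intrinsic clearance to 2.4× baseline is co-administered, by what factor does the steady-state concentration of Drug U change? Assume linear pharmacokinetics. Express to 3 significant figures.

0.826

CYP1A2: 0.15 × 2.4 = 0.36
CYP2C8: 0.67 (unchanged)
Other: 0.18 (unchanged)
New clearance relative to baseline: 0.36 + 0.67 + 0.18 = 1.21.
Since steady-state concentration ∝ 1/CL, the ratio is 1 / 1.21 = 0.826.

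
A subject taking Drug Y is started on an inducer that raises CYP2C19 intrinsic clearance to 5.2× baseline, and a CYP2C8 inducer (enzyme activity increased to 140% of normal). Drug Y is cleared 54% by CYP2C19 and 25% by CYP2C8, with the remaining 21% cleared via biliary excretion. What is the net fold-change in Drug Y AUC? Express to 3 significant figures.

The CYP2C19 pathway (54% of clearance) increases to 5.2× activity: 0.54 × 5.2 = 2.808.
The CYP2C8 pathway (25% of clearance) rises to 1.4× activity: 0.25 × 1.4 = 0.35.
Non-CYP routes (21%) are unchanged.
New clearance relative to baseline: 2.808 + 0.35 + 0.21 = 3.368.
Because AUC varies inversely with clearance, the combined effect is 1 / 3.368 = 0.297.

0.297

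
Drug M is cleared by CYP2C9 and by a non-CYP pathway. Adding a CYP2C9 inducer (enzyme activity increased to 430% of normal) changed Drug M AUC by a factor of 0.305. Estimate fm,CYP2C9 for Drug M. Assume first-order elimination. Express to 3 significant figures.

0.691

Write x for the fraction cleared via CYP2C9. The observed AUC change means clearance rose to 1/0.305 = 3.279 of baseline.
Only the CYP2C9 route changed, so 3.279 = x·4.3 + (1 − x), giving x = 0.691.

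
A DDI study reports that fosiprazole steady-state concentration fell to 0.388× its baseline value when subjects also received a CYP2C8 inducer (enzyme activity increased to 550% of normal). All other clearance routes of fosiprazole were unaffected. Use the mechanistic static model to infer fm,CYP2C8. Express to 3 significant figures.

0.351

CL'/CL = 1 / 0.388 = 2.577
5.5·fm + (1 − fm) = 2.577
fm = (2.577 − 1) / (5.5 − 1) = 0.351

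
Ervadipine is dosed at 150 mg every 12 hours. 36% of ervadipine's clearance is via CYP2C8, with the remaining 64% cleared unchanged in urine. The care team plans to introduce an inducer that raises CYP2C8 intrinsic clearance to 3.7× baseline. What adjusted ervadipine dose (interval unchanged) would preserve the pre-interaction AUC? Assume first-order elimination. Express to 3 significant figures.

The CYP2C8 pathway (36% of clearance) is boosted to 3.7× activity: 0.36 × 3.7 = 1.332.
Non-CYP routes (64%) are unchanged.
New clearance relative to baseline: 1.332 + 0.64 = 1.972.
Exposure is unchanged when dose changes in proportion to clearance. New dose = 150 mg × 1.972 = 296 mg.

296 mg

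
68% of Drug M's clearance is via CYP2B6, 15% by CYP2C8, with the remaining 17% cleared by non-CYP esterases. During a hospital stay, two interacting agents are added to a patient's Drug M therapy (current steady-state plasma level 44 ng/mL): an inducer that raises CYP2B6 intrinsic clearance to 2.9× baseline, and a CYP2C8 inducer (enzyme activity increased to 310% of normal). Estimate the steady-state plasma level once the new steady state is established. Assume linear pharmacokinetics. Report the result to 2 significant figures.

17 ng/mL

The CYP2B6 pathway (68% of clearance) increases to 2.9× activity: 0.68 × 2.9 = 1.972.
The CYP2C8 pathway (15% of clearance) increases to 3.1× activity: 0.15 × 3.1 = 0.465.
The remaining 17% of clearance is unaffected.
CL_new/CL_old = 1.972 + 0.465 + 0.17 = 2.607.
Dividing the baseline by the relative clearance: 44 / 2.607 = 17 ng/mL.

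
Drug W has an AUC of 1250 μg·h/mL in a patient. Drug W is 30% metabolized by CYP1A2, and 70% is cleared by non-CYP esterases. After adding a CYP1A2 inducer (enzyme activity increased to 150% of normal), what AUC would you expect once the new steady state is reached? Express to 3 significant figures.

1.09 × 10³ μg·h/mL

The CYP1A2 pathway (30% of clearance) is boosted to 1.5× activity: 0.3 × 1.5 = 0.45.
Non-CYP routes (70%) are unchanged.
New clearance relative to baseline: 0.45 + 0.7 = 1.15.
New AUC = baseline ÷ relative clearance = 1250 / 1.15 = 1.09 × 10³ μg·h/mL.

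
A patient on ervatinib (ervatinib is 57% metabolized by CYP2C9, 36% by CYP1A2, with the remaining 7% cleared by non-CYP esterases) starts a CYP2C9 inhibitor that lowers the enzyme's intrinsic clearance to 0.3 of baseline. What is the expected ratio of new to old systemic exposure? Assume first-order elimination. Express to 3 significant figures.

The CYP2C9 pathway (57% of clearance) falls to 0.3× activity: 0.57 × 0.3 = 0.171.
CYP1A2 (36%) and the residual 7% are unaffected.
Relative clearance = 0.171 + 0.36 + 0.07 = 0.601.
Systemic exposure ratio = CL_old/CL_new = 1 / 0.601 = 1.66.

1.66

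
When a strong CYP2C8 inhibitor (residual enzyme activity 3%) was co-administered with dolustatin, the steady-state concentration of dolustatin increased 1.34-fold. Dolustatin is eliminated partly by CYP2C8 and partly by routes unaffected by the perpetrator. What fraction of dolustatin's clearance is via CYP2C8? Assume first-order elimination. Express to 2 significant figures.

0.26

Let x = fm,CYP2C8. Because steady-state concentration ∝ 1/CL, relative clearance fell to 1/1.34 = 0.7463.
Setting x·0.03 + (1 − x) = 0.7463 and solving: x = (0.7463 − 1)/(0.03 − 1) = 0.26.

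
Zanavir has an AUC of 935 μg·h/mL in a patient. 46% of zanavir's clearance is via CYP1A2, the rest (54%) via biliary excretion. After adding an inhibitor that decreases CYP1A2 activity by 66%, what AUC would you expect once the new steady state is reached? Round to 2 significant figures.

1.3 × 10³ μg·h/mL

The CYP1A2 pathway (46% of clearance) falls to 0.34× activity: 0.46 × 0.34 = 0.1564.
The remaining 54% of clearance is unaffected.
Relative clearance = 0.1564 + 0.54 = 0.6964.
New AUC = baseline ÷ relative clearance = 935 / 0.6964 = 1.3 × 10³ μg·h/mL.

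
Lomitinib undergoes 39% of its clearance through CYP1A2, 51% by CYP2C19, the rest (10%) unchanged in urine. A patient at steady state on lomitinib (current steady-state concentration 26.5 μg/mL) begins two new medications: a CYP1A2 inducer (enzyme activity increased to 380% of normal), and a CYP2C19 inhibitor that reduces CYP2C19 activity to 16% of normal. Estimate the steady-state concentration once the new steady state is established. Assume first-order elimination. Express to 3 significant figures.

15.9 μg/mL

CYP1A2: 0.39 × 3.8 = 1.482
CYP2C19: 0.51 × 0.16 = 0.0816
Other: 0.1 (unchanged)
New clearance relative to baseline: 1.482 + 0.0816 + 0.1 = 1.6636.
Steady-state concentration ∝ 1/CL: new value = 26.5 / 1.6636 = 15.9 μg/mL.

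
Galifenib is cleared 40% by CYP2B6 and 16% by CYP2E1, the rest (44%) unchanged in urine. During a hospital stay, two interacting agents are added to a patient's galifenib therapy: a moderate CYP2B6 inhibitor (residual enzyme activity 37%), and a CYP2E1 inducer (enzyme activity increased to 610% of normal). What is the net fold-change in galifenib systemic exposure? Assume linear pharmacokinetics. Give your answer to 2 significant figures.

The CYP2B6 pathway (40% of clearance) drops to 0.37× activity: 0.4 × 0.37 = 0.148.
The CYP2E1 pathway (16% of clearance) is boosted to 6.1× activity: 0.16 × 6.1 = 0.976.
The remaining 44% of clearance is unaffected.
CL_new/CL_old = 0.148 + 0.976 + 0.44 = 1.564.
Systemic exposure ∝ 1/CL: fold-change = 1 / 1.564 = 0.64.

0.64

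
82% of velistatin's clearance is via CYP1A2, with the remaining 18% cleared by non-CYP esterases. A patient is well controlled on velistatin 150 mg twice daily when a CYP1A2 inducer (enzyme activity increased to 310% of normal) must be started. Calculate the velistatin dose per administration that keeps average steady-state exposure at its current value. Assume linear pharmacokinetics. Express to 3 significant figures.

408 mg

The CYP1A2 pathway (82% of clearance) increases to 3.1× activity: 0.82 × 3.1 = 2.542.
Non-CYP routes (18%) are unchanged.
Relative clearance = 2.542 + 0.18 = 2.722.
Css,avg = (dose rate)/CL, so holding Css fixed requires dose ∝ CL: 150 × 2.722 = 408 mg.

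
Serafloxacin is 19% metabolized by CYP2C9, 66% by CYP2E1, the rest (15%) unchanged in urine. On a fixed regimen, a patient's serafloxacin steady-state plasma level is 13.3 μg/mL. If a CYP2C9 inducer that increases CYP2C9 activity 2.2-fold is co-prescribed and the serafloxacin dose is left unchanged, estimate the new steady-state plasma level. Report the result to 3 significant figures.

10.8 μg/mL

CYP2C9: 0.19 × 2.2 = 0.418
CYP2E1: 0.66 (unchanged)
Other: 0.15 (unchanged)
Relative clearance = 0.418 + 0.66 + 0.15 = 1.228.
With dosing unchanged, steady-state plasma level scales as 1/CL: 13.3 / 1.228 = 10.8 μg/mL.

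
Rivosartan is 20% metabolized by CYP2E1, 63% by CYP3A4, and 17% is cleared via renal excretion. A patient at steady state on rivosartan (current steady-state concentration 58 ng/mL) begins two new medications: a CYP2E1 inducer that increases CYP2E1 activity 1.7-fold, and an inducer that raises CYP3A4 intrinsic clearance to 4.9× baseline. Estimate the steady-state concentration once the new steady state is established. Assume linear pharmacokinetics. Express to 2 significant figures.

16 ng/mL

The CYP2E1 pathway (20% of clearance) increases to 1.7× activity: 0.2 × 1.7 = 0.34.
The CYP3A4 pathway (63% of clearance) is boosted to 4.9× activity: 0.63 × 4.9 = 3.087.
Non-CYP routes (17%) are unchanged.
CL_new/CL_old = 0.34 + 3.087 + 0.17 = 3.597.
New steady-state concentration = 58 / 3.597 = 16 ng/mL (concentration scales inversely with clearance).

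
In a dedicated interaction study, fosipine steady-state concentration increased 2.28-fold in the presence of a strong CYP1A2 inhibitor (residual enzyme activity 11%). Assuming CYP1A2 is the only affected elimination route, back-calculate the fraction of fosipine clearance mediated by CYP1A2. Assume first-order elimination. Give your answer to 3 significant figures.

Let fm be the CYP1A2 fraction. New clearance relative to baseline = fm × 0.11 + (1 − fm).
Steady-state concentration ratio = 1 / (new CL fraction), so new CL fraction = 1 / 2.28 = 0.4386.
fm × 0.11 + 1 − fm = 0.4386  ⇒  fm × (0.11 − 1) = −0.5614  ⇒  fm = 0.631.

0.631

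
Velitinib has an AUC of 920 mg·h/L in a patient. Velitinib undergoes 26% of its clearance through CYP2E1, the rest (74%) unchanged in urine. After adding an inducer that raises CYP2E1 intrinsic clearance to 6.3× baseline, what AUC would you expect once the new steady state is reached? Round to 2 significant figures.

The CYP2E1 pathway (26% of clearance) is boosted to 6.3× activity: 0.26 × 6.3 = 1.638.
The remaining 74% of clearance is unaffected.
CL_new/CL_old = 1.638 + 0.74 = 2.378.
AUC ∝ 1/CL, so new value = 920 / 2.378 = 3.9 × 10² mg·h/L.

3.9 × 10² mg·h/L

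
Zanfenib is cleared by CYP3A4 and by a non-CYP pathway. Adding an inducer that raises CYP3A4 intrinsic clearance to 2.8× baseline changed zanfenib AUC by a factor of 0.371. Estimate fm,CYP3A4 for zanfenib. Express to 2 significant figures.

CL'/CL = 1 / 0.371 = 2.695
2.8·fm + (1 − fm) = 2.695
fm = (2.695 − 1) / (2.8 − 1) = 0.94

0.94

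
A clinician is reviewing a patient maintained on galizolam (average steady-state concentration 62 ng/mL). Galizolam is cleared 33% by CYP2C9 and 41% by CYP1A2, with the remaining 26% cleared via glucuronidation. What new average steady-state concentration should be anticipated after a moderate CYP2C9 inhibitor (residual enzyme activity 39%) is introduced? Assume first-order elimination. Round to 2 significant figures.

CYP2C9: 0.33 × 0.39 = 0.1287
CYP1A2: 0.41 (unchanged)
Other: 0.26 (unchanged)
Relative clearance = 0.1287 + 0.41 + 0.26 = 0.7987.
Average steady-state concentration ∝ 1/CL, so new value = 62 / 0.7987 = 78 ng/mL.

78 ng/mL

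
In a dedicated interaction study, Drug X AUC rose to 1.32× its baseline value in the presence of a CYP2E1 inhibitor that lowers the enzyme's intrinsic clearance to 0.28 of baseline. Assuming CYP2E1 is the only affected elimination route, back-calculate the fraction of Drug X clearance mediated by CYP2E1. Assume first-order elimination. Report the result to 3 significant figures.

0.337

CL'/CL = 1 / 1.32 = 0.7576
0.28·fm + (1 − fm) = 0.7576
fm = (0.7576 − 1) / (0.28 − 1) = 0.337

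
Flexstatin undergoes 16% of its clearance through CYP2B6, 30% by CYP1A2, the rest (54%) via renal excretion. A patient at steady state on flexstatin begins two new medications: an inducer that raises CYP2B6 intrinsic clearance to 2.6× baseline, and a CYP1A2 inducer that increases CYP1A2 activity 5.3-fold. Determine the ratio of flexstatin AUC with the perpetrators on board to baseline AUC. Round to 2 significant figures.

0.39

CYP2B6: 0.16 × 2.6 = 0.416
CYP1A2: 0.3 × 5.3 = 1.59
Other: 0.54 (unchanged)
CL_new/CL_old = 0.416 + 1.59 + 0.54 = 2.546.
Because AUC varies inversely with clearance, the combined effect is 1 / 2.546 = 0.39.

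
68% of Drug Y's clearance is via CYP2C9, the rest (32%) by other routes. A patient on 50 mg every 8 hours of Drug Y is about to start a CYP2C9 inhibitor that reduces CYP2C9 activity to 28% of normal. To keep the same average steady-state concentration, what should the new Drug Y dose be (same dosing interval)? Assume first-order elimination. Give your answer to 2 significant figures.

CYP2C9: 0.68 × 0.28 = 0.1904
Other: 0.32 (unchanged)
Relative clearance = 0.1904 + 0.32 = 0.5104.
To maintain the same steady-state level, dose must scale with clearance: new dose = 50 × 0.5104 = 26 mg.

26 mg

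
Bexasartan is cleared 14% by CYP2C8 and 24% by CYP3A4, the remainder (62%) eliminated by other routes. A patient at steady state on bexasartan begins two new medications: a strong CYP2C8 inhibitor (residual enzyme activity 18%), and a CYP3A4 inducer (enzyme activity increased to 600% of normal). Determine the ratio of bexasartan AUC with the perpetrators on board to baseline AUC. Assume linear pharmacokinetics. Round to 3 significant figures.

The CYP2C8 pathway (14% of clearance) drops to 0.18× activity: 0.14 × 0.18 = 0.0252.
The CYP3A4 pathway (24% of clearance) increases to 6× activity: 0.24 × 6 = 1.44.
The remaining 62% of clearance is unaffected.
New clearance relative to baseline: 0.0252 + 1.44 + 0.62 = 2.0852.
Net AUC ratio = 1 / 2.0852 = 0.480.

0.480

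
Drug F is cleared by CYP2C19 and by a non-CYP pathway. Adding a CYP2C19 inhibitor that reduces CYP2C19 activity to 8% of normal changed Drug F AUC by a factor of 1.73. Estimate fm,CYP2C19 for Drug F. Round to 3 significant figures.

0.459

Call the CYP2C19 fraction fm. After the interaction, CL_new/CL_old = fm × 0.08 + (1 − fm).
AUC ratio = 1 / (new CL fraction), so new CL fraction = 1 / 1.73 = 0.578.
fm × 0.08 + 1 − fm = 0.578  ⇒  fm × (0.08 − 1) = −0.422  ⇒  fm = 0.459.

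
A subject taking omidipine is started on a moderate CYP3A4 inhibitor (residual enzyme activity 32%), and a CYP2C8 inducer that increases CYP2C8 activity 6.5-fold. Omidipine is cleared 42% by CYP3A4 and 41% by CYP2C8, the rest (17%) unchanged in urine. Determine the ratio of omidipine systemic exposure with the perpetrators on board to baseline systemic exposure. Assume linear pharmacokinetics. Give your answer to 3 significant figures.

0.337

The CYP3A4 pathway (42% of clearance) drops to 0.32× activity: 0.42 × 0.32 = 0.1344.
The CYP2C8 pathway (41% of clearance) rises to 6.5× activity: 0.41 × 6.5 = 2.665.
Non-CYP routes (17%) are unchanged.
Relative clearance = 0.1344 + 2.665 + 0.17 = 2.9694.
Because systemic exposure varies inversely with clearance, the combined effect is 1 / 2.9694 = 0.337.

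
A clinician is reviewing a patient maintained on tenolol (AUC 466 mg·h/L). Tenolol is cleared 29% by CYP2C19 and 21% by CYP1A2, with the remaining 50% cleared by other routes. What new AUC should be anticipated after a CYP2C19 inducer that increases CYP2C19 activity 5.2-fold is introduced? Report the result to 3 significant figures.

210 mg·h/L

CYP2C19: 0.29 × 5.2 = 1.508
CYP1A2: 0.21 (unchanged)
Other: 0.5 (unchanged)
CL_new/CL_old = 1.508 + 0.21 + 0.5 = 2.218.
New AUC = baseline ÷ relative clearance = 466 / 2.218 = 210 mg·h/L.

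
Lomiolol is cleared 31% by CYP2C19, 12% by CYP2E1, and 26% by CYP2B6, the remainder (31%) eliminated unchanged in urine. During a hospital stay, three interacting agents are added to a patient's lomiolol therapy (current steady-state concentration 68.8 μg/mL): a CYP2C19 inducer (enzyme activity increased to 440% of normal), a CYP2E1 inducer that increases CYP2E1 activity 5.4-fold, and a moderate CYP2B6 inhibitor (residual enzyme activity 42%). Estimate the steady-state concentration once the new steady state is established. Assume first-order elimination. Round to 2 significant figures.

28 μg/mL

CYP2C19: 0.31 × 4.4 = 1.364
CYP2E1: 0.12 × 5.4 = 0.648
CYP2B6: 0.26 × 0.42 = 0.1092
Other: 0.31 (unchanged)
New clearance relative to baseline: 1.364 + 0.648 + 0.1092 + 0.31 = 2.4312.
New steady-state concentration = 68.8 / 2.4312 = 28 μg/mL (concentration scales inversely with clearance).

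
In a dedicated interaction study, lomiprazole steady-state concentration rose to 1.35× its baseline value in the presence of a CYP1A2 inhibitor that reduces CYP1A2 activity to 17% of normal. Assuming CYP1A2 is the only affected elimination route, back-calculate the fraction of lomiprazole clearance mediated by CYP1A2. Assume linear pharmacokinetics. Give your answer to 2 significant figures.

0.31

Write x for the fraction cleared via CYP1A2. The observed steady-state concentration change means clearance fell to 1/1.35 = 0.7407 of baseline.
Only the CYP1A2 route changed, so 0.7407 = x·0.17 + (1 − x), giving x = 0.31.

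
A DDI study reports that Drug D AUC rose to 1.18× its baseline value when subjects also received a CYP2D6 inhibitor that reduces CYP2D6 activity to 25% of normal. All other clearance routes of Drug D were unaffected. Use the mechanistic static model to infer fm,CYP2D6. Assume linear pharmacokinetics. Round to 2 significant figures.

0.20

Write x for the fraction cleared via CYP2D6. The observed AUC change means clearance fell to 1/1.18 = 0.8475 of baseline.
Setting x·0.25 + (1 − x) = 0.8475 and solving: x = (0.8475 − 1)/(0.25 − 1) = 0.20.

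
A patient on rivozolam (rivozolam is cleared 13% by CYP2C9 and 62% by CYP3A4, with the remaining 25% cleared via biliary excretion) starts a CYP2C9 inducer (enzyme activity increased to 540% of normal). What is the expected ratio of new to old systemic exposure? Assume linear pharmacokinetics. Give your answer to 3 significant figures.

0.636

The CYP2C9 pathway (13% of clearance) rises to 5.4× activity: 0.13 × 5.4 = 0.702.
CYP3A4 (62%) and the residual 25% are unaffected.
New clearance relative to baseline: 0.702 + 0.62 + 0.25 = 1.572.
Since systemic exposure ∝ 1/CL, the ratio is 1 / 1.572 = 0.636.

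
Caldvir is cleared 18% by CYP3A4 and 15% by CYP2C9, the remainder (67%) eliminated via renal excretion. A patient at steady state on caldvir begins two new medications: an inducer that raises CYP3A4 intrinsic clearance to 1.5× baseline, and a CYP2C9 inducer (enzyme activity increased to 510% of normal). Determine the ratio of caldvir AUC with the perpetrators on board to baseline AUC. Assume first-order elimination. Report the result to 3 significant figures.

0.587

CYP3A4: 0.18 × 1.5 = 0.27
CYP2C9: 0.15 × 5.1 = 0.765
Other: 0.67 (unchanged)
CL_new/CL_old = 0.27 + 0.765 + 0.67 = 1.705.
Because AUC varies inversely with clearance, the combined effect is 1 / 1.705 = 0.587.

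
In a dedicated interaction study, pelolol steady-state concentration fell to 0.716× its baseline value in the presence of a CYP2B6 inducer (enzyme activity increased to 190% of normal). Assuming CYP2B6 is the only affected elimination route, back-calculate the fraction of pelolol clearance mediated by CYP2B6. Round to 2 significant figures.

0.44

Call the CYP2B6 fraction fm. After the interaction, CL_new/CL_old = fm × 1.9 + (1 − fm).
Steady-state concentration ratio = 1 / (new CL fraction), so new CL fraction = 1 / 0.716 = 1.397.
fm × 1.9 + 1 − fm = 1.397  ⇒  fm × (1.9 − 1) = 0.3966  ⇒  fm = 0.44.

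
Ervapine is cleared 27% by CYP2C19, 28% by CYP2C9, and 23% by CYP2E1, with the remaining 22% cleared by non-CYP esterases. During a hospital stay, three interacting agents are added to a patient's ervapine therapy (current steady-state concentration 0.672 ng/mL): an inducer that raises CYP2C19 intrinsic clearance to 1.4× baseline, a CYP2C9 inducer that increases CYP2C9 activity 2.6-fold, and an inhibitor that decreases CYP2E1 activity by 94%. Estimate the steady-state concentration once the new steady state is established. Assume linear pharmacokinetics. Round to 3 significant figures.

The CYP2C19 pathway (27% of clearance) increases to 1.4× activity: 0.27 × 1.4 = 0.378.
The CYP2C9 pathway (28% of clearance) is boosted to 2.6× activity: 0.28 × 2.6 = 0.728.
The CYP2E1 pathway (23% of clearance) is reduced to 0.06× activity: 0.23 × 0.06 = 0.0138.
Non-CYP routes (22%) are unchanged.
Relative clearance = 0.378 + 0.728 + 0.0138 + 0.22 = 1.3398.
Dividing the baseline by the relative clearance: 0.672 / 1.3398 = 0.502 ng/mL.

0.502 ng/mL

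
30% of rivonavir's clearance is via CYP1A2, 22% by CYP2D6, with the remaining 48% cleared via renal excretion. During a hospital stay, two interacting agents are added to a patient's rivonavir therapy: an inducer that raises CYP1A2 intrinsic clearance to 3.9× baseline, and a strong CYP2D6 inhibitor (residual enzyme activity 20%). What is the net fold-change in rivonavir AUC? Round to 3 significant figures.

The CYP1A2 pathway (30% of clearance) increases to 3.9× activity: 0.3 × 3.9 = 1.17.
The CYP2D6 pathway (22% of clearance) drops to 0.2× activity: 0.22 × 0.2 = 0.044.
The remaining 48% of clearance is unaffected.
CL_new/CL_old = 1.17 + 0.044 + 0.48 = 1.694.
Net AUC ratio = 1 / 1.694 = 0.590.

0.590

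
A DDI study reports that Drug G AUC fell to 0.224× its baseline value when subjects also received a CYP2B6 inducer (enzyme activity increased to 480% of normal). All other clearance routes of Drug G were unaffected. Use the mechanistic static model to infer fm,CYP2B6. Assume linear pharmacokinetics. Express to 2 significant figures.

0.91

Let fm be the CYP2B6 fraction. New clearance relative to baseline = fm × 4.8 + (1 − fm).
AUC ratio = 1 / (new CL fraction), so new CL fraction = 1 / 0.224 = 4.464.
fm × 4.8 + 1 − fm = 4.464  ⇒  fm × (4.8 − 1) = 3.464  ⇒  fm = 0.91.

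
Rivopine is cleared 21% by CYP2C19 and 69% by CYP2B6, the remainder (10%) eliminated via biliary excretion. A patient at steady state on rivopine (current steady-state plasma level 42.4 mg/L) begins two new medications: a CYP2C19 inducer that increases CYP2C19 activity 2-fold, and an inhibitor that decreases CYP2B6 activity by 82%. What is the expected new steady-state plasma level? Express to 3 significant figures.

CYP2C19: 0.21 × 2 = 0.42
CYP2B6: 0.69 × 0.18 = 0.1242
Other: 0.1 (unchanged)
Relative clearance = 0.42 + 0.1242 + 0.1 = 0.6442.
Dividing the baseline by the relative clearance: 42.4 / 0.6442 = 65.8 mg/L.

65.8 mg/L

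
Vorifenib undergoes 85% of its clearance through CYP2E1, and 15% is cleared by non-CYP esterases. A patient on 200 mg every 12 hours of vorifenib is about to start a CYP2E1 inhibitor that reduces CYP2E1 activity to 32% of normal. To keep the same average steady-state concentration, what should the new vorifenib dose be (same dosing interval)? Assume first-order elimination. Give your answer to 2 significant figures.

84 mg

The CYP2E1 pathway (85% of clearance) drops to 0.32× activity: 0.85 × 0.32 = 0.272.
Non-CYP routes (15%) are unchanged.
Relative clearance = 0.272 + 0.15 = 0.422.
To maintain the same steady-state level, dose must scale with clearance: new dose = 200 × 0.422 = 84 mg.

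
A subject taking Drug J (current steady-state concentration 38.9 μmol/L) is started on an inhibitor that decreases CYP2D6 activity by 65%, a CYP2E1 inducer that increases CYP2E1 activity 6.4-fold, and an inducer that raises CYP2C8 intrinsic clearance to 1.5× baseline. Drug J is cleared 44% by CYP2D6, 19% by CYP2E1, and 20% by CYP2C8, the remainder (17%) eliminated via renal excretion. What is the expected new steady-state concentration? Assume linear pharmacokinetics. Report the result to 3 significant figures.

21.1 μmol/L

The CYP2D6 pathway (44% of clearance) falls to 0.35× activity: 0.44 × 0.35 = 0.154.
The CYP2E1 pathway (19% of clearance) increases to 6.4× activity: 0.19 × 6.4 = 1.216.
The CYP2C8 pathway (20% of clearance) is boosted to 1.5× activity: 0.2 × 1.5 = 0.3.
The remaining 17% of clearance is unaffected.
Relative clearance = 0.154 + 1.216 + 0.3 + 0.17 = 1.84.
New steady-state concentration = 38.9 / 1.84 = 21.1 μmol/L (concentration scales inversely with clearance).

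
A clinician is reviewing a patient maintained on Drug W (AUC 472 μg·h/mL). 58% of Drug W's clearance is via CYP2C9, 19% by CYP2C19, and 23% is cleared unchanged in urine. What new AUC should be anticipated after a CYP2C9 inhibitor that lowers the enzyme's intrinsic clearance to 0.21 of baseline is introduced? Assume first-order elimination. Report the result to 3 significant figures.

871 μg·h/mL

The CYP2C9 pathway (58% of clearance) drops to 0.21× activity: 0.58 × 0.21 = 0.1218.
CYP2C19 (19%) and the residual 23% are unaffected.
CL_new/CL_old = 0.1218 + 0.19 + 0.23 = 0.5418.
AUC ∝ 1/CL, so new value = 472 / 0.5418 = 871 μg·h/mL.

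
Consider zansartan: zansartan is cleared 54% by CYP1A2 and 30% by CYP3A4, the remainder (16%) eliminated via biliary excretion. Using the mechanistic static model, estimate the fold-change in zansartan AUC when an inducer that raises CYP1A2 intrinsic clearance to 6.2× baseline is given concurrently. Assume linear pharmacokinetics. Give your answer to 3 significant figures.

0.263

CYP1A2: 0.54 × 6.2 = 3.348
CYP3A4: 0.3 (unchanged)
Other: 0.16 (unchanged)
New clearance relative to baseline: 3.348 + 0.3 + 0.16 = 3.808.
Since AUC ∝ 1/CL, the ratio is 1 / 3.808 = 0.263.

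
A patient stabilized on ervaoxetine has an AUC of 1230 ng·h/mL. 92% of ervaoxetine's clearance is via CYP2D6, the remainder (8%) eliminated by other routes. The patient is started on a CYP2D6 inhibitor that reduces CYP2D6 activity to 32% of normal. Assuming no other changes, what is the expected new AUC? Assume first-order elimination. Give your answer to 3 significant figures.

3.29 × 10³ ng·h/mL

The CYP2D6 pathway (92% of clearance) is reduced to 0.32× activity: 0.92 × 0.32 = 0.2944.
Non-CYP routes (8%) are unchanged.
New clearance relative to baseline: 0.2944 + 0.08 = 0.3744.
With dosing unchanged, AUC scales as 1/CL: 1230 / 0.3744 = 3.29 × 10³ ng·h/mL.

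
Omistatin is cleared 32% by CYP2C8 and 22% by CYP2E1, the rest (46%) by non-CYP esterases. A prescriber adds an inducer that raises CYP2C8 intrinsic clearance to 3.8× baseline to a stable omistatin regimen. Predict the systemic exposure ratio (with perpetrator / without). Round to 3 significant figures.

0.527

The CYP2C8 pathway (32% of clearance) rises to 3.8× activity: 0.32 × 3.8 = 1.216.
CYP2E1 (22%) and the residual 46% are unaffected.
New clearance relative to baseline: 1.216 + 0.22 + 0.46 = 1.896.
Systemic exposure is inversely proportional to clearance, so the fold-change is 1 / 1.896 = 0.527.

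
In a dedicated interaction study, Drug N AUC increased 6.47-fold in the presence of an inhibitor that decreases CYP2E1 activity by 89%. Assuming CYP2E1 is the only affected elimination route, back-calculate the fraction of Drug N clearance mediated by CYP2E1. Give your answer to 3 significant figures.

0.950

CL'/CL = 1 / 6.47 = 0.1546
0.11·fm + (1 − fm) = 0.1546
fm = (0.1546 − 1) / (0.11 − 1) = 0.950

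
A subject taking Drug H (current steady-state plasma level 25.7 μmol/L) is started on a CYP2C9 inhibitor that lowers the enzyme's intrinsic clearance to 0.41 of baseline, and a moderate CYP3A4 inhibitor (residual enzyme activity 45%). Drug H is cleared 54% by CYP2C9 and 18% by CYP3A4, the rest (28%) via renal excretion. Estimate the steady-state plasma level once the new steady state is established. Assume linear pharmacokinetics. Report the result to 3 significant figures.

44.1 μmol/L

The CYP2C9 pathway (54% of clearance) is reduced to 0.41× activity: 0.54 × 0.41 = 0.2214.
The CYP3A4 pathway (18% of clearance) falls to 0.45× activity: 0.18 × 0.45 = 0.081.
The remaining 28% of clearance is unaffected.
Relative clearance = 0.2214 + 0.081 + 0.28 = 0.5824.
New steady-state plasma level = 25.7 / 0.5824 = 44.1 μmol/L (concentration scales inversely with clearance).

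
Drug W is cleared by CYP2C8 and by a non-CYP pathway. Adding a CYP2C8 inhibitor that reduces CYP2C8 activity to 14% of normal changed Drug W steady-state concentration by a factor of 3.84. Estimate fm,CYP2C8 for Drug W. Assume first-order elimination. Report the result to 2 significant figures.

Write x for the fraction cleared via CYP2C8. The observed steady-state concentration change means clearance fell to 1/3.84 = 0.2604 of baseline.
Setting x·0.14 + (1 − x) = 0.2604 and solving: x = (0.2604 − 1)/(0.14 − 1) = 0.86.

0.86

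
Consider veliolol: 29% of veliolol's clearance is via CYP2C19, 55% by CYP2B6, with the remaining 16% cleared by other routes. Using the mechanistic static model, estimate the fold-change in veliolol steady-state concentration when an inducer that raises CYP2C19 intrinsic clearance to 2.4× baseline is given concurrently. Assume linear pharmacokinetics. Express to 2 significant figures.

0.71

The CYP2C19 pathway (29% of clearance) rises to 2.4× activity: 0.29 × 2.4 = 0.696.
CYP2B6 (55%) and the residual 16% are unaffected.
CL_new/CL_old = 0.696 + 0.55 + 0.16 = 1.406.
Steady-state concentration is inversely proportional to clearance, so the fold-change is 1 / 1.406 = 0.71.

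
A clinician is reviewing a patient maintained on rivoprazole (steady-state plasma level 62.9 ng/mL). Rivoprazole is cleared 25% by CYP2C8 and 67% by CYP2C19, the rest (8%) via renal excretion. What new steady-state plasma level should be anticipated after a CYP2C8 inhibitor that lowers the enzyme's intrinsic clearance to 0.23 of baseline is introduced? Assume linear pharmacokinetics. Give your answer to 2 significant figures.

78 ng/mL

The CYP2C8 pathway (25% of clearance) is reduced to 0.23× activity: 0.25 × 0.23 = 0.0575.
CYP2C19 (67%) and the residual 8% are unaffected.
New clearance relative to baseline: 0.0575 + 0.67 + 0.08 = 0.8075.
New steady-state plasma level = baseline ÷ relative clearance = 62.9 / 0.8075 = 78 ng/mL.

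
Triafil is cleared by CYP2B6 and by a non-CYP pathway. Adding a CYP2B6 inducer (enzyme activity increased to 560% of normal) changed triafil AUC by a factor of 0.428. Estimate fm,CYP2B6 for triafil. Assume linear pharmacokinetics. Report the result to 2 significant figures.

CL'/CL = 1 / 0.428 = 2.336
5.6·fm + (1 − fm) = 2.336
fm = (2.336 − 1) / (5.6 − 1) = 0.29

0.29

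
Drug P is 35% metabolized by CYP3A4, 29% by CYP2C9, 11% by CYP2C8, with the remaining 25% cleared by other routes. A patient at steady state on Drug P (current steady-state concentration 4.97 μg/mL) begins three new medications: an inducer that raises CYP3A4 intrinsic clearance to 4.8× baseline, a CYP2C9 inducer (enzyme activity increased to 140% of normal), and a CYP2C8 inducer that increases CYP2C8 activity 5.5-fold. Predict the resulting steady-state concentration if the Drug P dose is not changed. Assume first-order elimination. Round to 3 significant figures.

1.69 μg/mL

The CYP3A4 pathway (35% of clearance) increases to 4.8× activity: 0.35 × 4.8 = 1.68.
The CYP2C9 pathway (29% of clearance) is boosted to 1.4× activity: 0.29 × 1.4 = 0.406.
The CYP2C8 pathway (11% of clearance) increases to 5.5× activity: 0.11 × 5.5 = 0.605.
Non-CYP routes (25%) are unchanged.
Relative clearance = 1.68 + 0.406 + 0.605 + 0.25 = 2.941.
New steady-state concentration = 4.97 / 2.941 = 1.69 μg/mL (concentration scales inversely with clearance).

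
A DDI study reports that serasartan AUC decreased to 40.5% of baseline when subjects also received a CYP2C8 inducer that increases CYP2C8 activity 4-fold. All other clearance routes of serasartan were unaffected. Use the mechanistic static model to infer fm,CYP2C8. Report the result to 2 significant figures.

CL'/CL = 1 / 0.405 = 2.469
4·fm + (1 − fm) = 2.469
fm = (2.469 − 1) / (4 − 1) = 0.49

0.49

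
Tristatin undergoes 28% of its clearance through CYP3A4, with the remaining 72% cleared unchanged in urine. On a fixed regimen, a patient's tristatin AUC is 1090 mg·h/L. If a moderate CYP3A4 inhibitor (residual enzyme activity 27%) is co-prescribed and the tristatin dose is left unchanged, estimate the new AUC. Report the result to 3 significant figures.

1.37 × 10³ mg·h/L

The CYP3A4 pathway (28% of clearance) drops to 0.27× activity: 0.28 × 0.27 = 0.0756.
The remaining 72% of clearance is unaffected.
New clearance relative to baseline: 0.0756 + 0.72 = 0.7956.
New AUC = baseline ÷ relative clearance = 1090 / 0.7956 = 1.37 × 10³ mg·h/L.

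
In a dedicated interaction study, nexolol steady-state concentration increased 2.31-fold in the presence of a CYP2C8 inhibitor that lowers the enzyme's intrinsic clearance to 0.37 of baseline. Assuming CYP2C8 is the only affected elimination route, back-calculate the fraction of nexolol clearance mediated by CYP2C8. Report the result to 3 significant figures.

0.900

Let x = fm,CYP2C8. Because steady-state concentration ∝ 1/CL, relative clearance fell to 1/2.31 = 0.4329.
Only the CYP2C8 route changed, so 0.4329 = x·0.37 + (1 − x), giving x = 0.900.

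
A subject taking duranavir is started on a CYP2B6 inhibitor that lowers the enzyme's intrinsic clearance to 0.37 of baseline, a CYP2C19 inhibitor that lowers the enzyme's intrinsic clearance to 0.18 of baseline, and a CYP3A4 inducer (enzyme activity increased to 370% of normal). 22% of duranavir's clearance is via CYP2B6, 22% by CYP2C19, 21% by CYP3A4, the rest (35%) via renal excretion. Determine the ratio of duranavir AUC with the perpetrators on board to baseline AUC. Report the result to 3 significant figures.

The CYP2B6 pathway (22% of clearance) drops to 0.37× activity: 0.22 × 0.37 = 0.0814.
The CYP2C19 pathway (22% of clearance) is reduced to 0.18× activity: 0.22 × 0.18 = 0.0396.
The CYP3A4 pathway (21% of clearance) rises to 3.7× activity: 0.21 × 3.7 = 0.777.
The remaining 35% of clearance is unaffected.
New clearance relative to baseline: 0.0814 + 0.0396 + 0.777 + 0.35 = 1.248.
Net AUC ratio = 1 / 1.248 = 0.801.

0.801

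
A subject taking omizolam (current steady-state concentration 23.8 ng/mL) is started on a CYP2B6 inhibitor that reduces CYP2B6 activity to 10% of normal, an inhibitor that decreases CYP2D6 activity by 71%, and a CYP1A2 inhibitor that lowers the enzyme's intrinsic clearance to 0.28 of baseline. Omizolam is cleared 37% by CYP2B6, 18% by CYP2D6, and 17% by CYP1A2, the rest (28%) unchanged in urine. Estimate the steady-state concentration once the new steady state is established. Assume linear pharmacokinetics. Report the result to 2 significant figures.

The CYP2B6 pathway (37% of clearance) is reduced to 0.1× activity: 0.37 × 0.1 = 0.037.
The CYP2D6 pathway (18% of clearance) is reduced to 0.29× activity: 0.18 × 0.29 = 0.0522.
The CYP1A2 pathway (17% of clearance) drops to 0.28× activity: 0.17 × 0.28 = 0.0476.
Non-CYP routes (28%) are unchanged.
New clearance relative to baseline: 0.037 + 0.0522 + 0.0476 + 0.28 = 0.4168.
Dividing the baseline by the relative clearance: 23.8 / 0.4168 = 57 ng/mL.

57 ng/mL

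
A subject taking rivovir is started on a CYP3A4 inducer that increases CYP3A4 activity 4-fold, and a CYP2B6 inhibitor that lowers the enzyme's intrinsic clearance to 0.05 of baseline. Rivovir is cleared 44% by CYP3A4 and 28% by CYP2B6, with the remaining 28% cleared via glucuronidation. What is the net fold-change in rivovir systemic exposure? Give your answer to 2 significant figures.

The CYP3A4 pathway (44% of clearance) rises to 4× activity: 0.44 × 4 = 1.76.
The CYP2B6 pathway (28% of clearance) drops to 0.05× activity: 0.28 × 0.05 = 0.014.
Non-CYP routes (28%) are unchanged.
Relative clearance = 1.76 + 0.014 + 0.28 = 2.054.
Net systemic exposure ratio = 1 / 2.054 = 0.49.

0.49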